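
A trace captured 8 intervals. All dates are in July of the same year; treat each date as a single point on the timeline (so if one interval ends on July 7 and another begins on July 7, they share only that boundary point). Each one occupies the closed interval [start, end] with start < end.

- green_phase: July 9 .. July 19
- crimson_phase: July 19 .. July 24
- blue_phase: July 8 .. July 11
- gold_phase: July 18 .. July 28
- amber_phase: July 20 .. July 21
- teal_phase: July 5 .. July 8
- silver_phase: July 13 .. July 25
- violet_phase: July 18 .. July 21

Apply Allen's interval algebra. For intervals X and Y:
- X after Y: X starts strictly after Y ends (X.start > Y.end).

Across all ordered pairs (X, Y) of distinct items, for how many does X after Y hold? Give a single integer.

Checking all 56 ordered pairs for relation 'after'; matching pairs in alphabetical order:
(amber_phase, blue_phase): amber_phase after blue_phase ✓
(amber_phase, green_phase): amber_phase after green_phase ✓
(amber_phase, teal_phase): amber_phase after teal_phase ✓
(crimson_phase, blue_phase): crimson_phase after blue_phase ✓
(crimson_phase, teal_phase): crimson_phase after teal_phase ✓
(gold_phase, blue_phase): gold_phase after blue_phase ✓
(gold_phase, teal_phase): gold_phase after teal_phase ✓
(green_phase, teal_phase): green_phase after teal_phase ✓
(silver_phase, blue_phase): silver_phase after blue_phase ✓
(silver_phase, teal_phase): silver_phase after teal_phase ✓
(violet_phase, blue_phase): violet_phase after blue_phase ✓
(violet_phase, teal_phase): violet_phase after teal_phase ✓
Count: 12.

12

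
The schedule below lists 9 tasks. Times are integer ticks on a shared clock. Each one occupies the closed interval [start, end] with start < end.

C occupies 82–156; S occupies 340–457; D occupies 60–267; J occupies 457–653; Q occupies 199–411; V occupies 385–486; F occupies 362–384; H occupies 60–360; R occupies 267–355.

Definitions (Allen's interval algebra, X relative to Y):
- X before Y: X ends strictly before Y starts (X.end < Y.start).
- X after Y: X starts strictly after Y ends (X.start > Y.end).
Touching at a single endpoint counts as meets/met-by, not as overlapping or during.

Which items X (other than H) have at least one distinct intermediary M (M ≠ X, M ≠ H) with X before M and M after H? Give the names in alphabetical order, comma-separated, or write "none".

Target H = [60, 360].
Intermediaries M with M after H: F, J, V.
Via F — items with X before F: C, D, R.
Via J — items with X before J: C, D, F, Q, R.
Via V — items with X before V: C, D, F, R.
Union: C, D, F, Q, R.

C, D, F, Q, R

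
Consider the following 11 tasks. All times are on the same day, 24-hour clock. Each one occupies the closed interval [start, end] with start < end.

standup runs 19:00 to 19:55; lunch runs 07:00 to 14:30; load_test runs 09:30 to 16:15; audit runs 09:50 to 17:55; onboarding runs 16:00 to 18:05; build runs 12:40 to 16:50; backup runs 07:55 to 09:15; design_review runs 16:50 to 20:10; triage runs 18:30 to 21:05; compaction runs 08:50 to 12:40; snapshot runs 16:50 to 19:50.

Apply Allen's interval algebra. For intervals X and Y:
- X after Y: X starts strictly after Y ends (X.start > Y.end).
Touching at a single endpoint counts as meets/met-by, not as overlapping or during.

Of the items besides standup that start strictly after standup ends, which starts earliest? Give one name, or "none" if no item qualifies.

Target standup = [19:00, 19:55].
audit [09:50, 17:55] → before → excluded.
backup [07:55, 09:15] → before → excluded.
build [12:40, 16:50] → before → excluded.
compaction [08:50, 12:40] → before → excluded.
design_review [16:50, 20:10] → contains → excluded.
load_test [09:30, 16:15] → before → excluded.
lunch [07:00, 14:30] → before → excluded.
onboarding [16:00, 18:05] → before → excluded.
snapshot [16:50, 19:50] → overlaps → excluded.
triage [18:30, 21:05] → contains → excluded.
No candidates → none.

none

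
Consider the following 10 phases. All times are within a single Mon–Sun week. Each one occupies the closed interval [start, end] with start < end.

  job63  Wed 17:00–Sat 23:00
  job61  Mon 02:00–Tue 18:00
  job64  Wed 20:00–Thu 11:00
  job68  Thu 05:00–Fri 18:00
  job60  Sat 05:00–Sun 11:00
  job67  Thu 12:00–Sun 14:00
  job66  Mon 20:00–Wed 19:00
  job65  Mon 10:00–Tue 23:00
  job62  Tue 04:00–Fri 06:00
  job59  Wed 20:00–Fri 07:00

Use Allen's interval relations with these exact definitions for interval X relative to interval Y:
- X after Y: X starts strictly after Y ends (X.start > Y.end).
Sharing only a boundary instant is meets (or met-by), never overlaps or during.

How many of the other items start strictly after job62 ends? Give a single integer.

Target job62 = [Tue 04:00, Fri 06:00].
job59 [Wed 20:00, Fri 07:00] → overlapped-by → no.
job60 [Sat 05:00, Sun 11:00] → after → counts.
job61 [Mon 02:00, Tue 18:00] → overlaps → no.
job63 [Wed 17:00, Sat 23:00] → overlapped-by → no.
job64 [Wed 20:00, Thu 11:00] → during → no.
job65 [Mon 10:00, Tue 23:00] → overlaps → no.
job66 [Mon 20:00, Wed 19:00] → overlaps → no.
job67 [Thu 12:00, Sun 14:00] → overlapped-by → no.
job68 [Thu 05:00, Fri 18:00] → overlapped-by → no.
Total: 1.

1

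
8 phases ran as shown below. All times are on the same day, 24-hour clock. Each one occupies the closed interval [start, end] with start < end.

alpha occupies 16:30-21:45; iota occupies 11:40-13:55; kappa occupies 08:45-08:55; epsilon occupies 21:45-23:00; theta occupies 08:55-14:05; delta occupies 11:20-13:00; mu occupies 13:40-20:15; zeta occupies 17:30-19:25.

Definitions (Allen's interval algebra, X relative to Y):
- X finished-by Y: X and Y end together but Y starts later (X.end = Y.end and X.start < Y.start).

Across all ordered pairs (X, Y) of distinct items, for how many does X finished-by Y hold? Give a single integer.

0

Checking all 56 ordered pairs for relation 'finished-by'; matching pairs in alphabetical order:
No pair satisfies it.
Count: 0.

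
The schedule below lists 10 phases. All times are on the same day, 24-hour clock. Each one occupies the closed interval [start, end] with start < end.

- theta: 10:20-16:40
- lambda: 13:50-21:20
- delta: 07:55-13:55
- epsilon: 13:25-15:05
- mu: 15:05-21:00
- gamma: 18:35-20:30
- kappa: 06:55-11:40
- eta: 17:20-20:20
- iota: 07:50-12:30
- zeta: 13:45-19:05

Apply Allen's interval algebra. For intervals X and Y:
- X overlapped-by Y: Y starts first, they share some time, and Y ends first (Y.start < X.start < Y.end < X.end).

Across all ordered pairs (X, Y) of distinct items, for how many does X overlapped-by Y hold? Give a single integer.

19

Checking all 90 ordered pairs for relation 'overlapped-by'; matching pairs in alphabetical order:
(delta, iota): delta overlapped-by iota ✓
(delta, kappa): delta overlapped-by kappa ✓
(epsilon, delta): epsilon overlapped-by delta ✓
(eta, zeta): eta overlapped-by zeta ✓
(gamma, eta): gamma overlapped-by eta ✓
(gamma, zeta): gamma overlapped-by zeta ✓
(iota, kappa): iota overlapped-by kappa ✓
(lambda, delta): lambda overlapped-by delta ✓
(lambda, epsilon): lambda overlapped-by epsilon ✓
(lambda, theta): lambda overlapped-by theta ✓
(lambda, zeta): lambda overlapped-by zeta ✓
(mu, theta): mu overlapped-by theta ✓
(mu, zeta): mu overlapped-by zeta ✓
(theta, delta): theta overlapped-by delta ✓
(theta, iota): theta overlapped-by iota ✓
(theta, kappa): theta overlapped-by kappa ✓
(zeta, delta): zeta overlapped-by delta ✓
(zeta, epsilon): zeta overlapped-by epsilon ✓
(zeta, theta): zeta overlapped-by theta ✓
Count: 19.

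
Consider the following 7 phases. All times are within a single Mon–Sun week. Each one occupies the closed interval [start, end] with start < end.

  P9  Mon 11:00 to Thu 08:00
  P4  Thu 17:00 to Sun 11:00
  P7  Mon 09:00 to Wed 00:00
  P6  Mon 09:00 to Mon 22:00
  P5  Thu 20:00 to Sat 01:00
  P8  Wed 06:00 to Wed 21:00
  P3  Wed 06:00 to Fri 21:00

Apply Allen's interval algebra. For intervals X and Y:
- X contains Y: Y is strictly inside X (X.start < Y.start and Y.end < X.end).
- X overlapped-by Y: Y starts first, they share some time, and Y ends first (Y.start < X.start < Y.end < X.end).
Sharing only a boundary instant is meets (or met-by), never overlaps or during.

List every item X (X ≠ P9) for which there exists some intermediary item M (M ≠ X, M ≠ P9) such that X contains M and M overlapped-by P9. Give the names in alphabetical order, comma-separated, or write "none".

Target P9 = [Mon 11:00, Thu 08:00].
Intermediaries M with M overlapped-by P9: P3.
Via P3 — items with X contains P3: none.
Union: none.

none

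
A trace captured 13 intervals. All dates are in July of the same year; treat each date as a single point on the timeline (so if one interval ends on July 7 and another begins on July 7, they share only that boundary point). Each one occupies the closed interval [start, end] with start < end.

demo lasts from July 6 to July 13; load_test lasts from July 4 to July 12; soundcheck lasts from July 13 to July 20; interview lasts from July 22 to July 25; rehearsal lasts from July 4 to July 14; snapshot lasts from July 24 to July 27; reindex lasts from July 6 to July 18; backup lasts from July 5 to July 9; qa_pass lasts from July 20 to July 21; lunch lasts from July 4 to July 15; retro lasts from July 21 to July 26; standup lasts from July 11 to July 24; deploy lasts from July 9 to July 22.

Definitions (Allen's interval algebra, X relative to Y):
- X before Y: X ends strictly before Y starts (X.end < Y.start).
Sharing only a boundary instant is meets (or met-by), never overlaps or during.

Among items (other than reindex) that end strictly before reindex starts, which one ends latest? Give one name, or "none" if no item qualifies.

Target reindex = [July 6, July 18].
backup [July 5, July 9] → overlaps → excluded.
demo [July 6, July 13] → starts → excluded.
deploy [July 9, July 22] → overlapped-by → excluded.
interview [July 22, July 25] → after → excluded.
load_test [July 4, July 12] → overlaps → excluded.
lunch [July 4, July 15] → overlaps → excluded.
qa_pass [July 20, July 21] → after → excluded.
rehearsal [July 4, July 14] → overlaps → excluded.
retro [July 21, July 26] → after → excluded.
snapshot [July 24, July 27] → after → excluded.
soundcheck [July 13, July 20] → overlapped-by → excluded.
standup [July 11, July 24] → overlapped-by → excluded.
No candidates → none.

none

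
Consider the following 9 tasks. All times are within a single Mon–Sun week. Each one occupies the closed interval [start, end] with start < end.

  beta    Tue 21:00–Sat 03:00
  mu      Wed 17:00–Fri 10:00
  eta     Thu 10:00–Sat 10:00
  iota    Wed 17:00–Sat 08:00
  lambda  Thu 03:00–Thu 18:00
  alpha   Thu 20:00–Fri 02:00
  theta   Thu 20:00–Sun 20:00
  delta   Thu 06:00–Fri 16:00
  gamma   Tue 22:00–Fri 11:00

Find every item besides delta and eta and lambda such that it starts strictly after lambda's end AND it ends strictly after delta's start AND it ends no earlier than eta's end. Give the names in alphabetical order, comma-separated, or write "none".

Conditions: its start is strictly after lambda's end (X.start > Thu 18:00) AND its end is strictly after delta's start (X.end > Thu 06:00) AND its end is no earlier than eta's end (X.end >= Sat 10:00).
alpha: start Thu 20:00 > Thu 18:00? ✓; end Fri 02:00 > Thu 06:00? ✓; end Fri 02:00 >= Sat 10:00? ✗ → no.
beta: start Tue 21:00 > Thu 18:00? ✗; end Sat 03:00 > Thu 06:00? ✓; end Sat 03:00 >= Sat 10:00? ✗ → no.
gamma: start Tue 22:00 > Thu 18:00? ✗; end Fri 11:00 > Thu 06:00? ✓; end Fri 11:00 >= Sat 10:00? ✗ → no.
iota: start Wed 17:00 > Thu 18:00? ✗; end Sat 08:00 > Thu 06:00? ✓; end Sat 08:00 >= Sat 10:00? ✗ → no.
mu: start Wed 17:00 > Thu 18:00? ✗; end Fri 10:00 > Thu 06:00? ✓; end Fri 10:00 >= Sat 10:00? ✗ → no.
theta: start Thu 20:00 > Thu 18:00? ✓; end Sun 20:00 > Thu 06:00? ✓; end Sun 20:00 >= Sat 10:00? ✓ → yes.
Result: theta.

theta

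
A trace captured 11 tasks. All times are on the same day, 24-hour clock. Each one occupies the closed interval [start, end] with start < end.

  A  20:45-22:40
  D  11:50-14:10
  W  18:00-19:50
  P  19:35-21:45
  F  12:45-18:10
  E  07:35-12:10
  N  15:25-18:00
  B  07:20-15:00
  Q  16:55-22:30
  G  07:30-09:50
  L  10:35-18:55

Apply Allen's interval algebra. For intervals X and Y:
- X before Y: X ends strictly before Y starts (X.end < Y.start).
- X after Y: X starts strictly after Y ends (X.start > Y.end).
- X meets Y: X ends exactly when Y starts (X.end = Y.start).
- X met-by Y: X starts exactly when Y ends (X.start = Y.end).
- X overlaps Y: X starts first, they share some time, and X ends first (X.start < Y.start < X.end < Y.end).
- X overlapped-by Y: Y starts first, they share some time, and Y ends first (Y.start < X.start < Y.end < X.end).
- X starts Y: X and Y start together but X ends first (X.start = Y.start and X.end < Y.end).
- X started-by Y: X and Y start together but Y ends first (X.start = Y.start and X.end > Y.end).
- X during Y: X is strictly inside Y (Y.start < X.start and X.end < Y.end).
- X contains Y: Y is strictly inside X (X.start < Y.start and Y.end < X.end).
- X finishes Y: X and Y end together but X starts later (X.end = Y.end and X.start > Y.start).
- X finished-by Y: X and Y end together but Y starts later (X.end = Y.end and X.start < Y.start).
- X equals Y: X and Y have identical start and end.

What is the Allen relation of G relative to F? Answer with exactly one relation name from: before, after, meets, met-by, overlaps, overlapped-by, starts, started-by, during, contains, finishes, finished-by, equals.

before

G = [07:30, 09:50]; F = [12:45, 18:10].
Compare endpoints: G.start < F.start, G.start < F.end, G.end < F.start, G.end < F.end.
That pattern is 'before'.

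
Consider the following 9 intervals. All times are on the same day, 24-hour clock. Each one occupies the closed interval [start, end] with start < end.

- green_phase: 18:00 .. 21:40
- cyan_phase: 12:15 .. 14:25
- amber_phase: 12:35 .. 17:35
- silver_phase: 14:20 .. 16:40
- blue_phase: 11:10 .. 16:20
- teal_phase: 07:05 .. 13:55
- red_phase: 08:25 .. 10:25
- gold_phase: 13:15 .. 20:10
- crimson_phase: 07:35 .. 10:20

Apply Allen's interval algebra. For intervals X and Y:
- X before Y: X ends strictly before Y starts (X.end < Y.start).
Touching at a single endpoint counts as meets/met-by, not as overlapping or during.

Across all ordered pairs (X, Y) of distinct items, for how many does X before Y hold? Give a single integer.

Checking all 72 ordered pairs for relation 'before'; matching pairs in alphabetical order:
(amber_phase, green_phase): amber_phase before green_phase ✓
(blue_phase, green_phase): blue_phase before green_phase ✓
(crimson_phase, amber_phase): crimson_phase before amber_phase ✓
(crimson_phase, blue_phase): crimson_phase before blue_phase ✓
(crimson_phase, cyan_phase): crimson_phase before cyan_phase ✓
(crimson_phase, gold_phase): crimson_phase before gold_phase ✓
(crimson_phase, green_phase): crimson_phase before green_phase ✓
(crimson_phase, silver_phase): crimson_phase before silver_phase ✓
(cyan_phase, green_phase): cyan_phase before green_phase ✓
(red_phase, amber_phase): red_phase before amber_phase ✓
(red_phase, blue_phase): red_phase before blue_phase ✓
(red_phase, cyan_phase): red_phase before cyan_phase ✓
(red_phase, gold_phase): red_phase before gold_phase ✓
(red_phase, green_phase): red_phase before green_phase ✓
(red_phase, silver_phase): red_phase before silver_phase ✓
(silver_phase, green_phase): silver_phase before green_phase ✓
(teal_phase, green_phase): teal_phase before green_phase ✓
(teal_phase, silver_phase): teal_phase before silver_phase ✓
Count: 18.

18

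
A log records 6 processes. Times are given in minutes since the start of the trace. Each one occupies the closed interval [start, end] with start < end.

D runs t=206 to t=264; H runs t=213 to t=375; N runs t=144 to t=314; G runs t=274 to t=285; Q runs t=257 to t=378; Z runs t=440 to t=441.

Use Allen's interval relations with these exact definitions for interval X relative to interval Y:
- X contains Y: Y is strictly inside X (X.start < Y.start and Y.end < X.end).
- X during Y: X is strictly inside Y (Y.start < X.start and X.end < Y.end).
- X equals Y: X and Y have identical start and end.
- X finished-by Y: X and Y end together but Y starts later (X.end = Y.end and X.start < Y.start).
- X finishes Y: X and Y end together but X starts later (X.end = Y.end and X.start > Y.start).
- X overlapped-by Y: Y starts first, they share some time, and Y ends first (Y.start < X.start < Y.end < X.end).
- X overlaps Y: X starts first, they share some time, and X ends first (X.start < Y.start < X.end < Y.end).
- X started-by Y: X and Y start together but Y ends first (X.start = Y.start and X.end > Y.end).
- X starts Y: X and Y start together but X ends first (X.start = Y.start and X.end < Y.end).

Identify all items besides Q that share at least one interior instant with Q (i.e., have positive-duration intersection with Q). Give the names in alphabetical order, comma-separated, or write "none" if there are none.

Target Q = [t=257, t=378].
D [t=206, t=264] → overlaps → yes.
G [t=274, t=285] → during → yes.
H [t=213, t=375] → overlaps → yes.
N [t=144, t=314] → overlaps → yes.
Z [t=440, t=441] → after → no.
Result: D, G, H, N.

D, G, H, N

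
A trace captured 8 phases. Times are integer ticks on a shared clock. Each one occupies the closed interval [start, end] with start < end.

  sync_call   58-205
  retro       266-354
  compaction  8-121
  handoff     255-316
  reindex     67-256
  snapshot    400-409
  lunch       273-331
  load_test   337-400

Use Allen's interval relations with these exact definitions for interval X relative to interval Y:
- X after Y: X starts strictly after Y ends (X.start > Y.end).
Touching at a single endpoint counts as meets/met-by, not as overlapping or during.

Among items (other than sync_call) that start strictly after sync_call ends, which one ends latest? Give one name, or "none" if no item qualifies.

Target sync_call = [58, 205].
compaction [8, 121] → overlaps → excluded.
handoff [255, 316] → after → candidate.
load_test [337, 400] → after → candidate.
lunch [273, 331] → after → candidate.
reindex [67, 256] → overlapped-by → excluded.
retro [266, 354] → after → candidate.
snapshot [400, 409] → after → candidate.
Among candidates, latest end is 409 → snapshot.

snapshot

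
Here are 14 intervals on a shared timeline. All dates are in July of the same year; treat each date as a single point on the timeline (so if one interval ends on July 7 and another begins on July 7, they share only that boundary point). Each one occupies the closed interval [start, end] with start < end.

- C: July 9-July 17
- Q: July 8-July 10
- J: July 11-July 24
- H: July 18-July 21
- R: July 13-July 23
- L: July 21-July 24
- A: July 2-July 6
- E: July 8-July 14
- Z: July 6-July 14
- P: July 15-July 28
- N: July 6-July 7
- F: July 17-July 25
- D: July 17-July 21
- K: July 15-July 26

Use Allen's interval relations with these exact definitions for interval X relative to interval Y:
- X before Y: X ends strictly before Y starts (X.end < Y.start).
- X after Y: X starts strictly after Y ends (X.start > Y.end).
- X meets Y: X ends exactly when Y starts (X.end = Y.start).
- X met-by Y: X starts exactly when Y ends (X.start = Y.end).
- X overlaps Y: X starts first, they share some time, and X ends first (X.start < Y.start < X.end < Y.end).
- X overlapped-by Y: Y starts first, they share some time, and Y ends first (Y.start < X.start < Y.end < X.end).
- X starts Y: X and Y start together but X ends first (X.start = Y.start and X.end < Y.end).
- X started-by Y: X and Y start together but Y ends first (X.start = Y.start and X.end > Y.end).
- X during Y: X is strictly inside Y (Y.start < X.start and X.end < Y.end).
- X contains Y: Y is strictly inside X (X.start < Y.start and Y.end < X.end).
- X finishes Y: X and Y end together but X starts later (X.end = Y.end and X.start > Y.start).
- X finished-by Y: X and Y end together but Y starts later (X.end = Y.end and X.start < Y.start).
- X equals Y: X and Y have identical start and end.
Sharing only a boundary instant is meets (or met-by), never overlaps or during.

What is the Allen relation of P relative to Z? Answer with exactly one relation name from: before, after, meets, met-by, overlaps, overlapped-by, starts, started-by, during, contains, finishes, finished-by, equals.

P = [July 15, July 28]; Z = [July 6, July 14].
Compare endpoints: P.start > Z.start, P.start > Z.end, P.end > Z.start, P.end > Z.end.
That pattern is 'after'.

after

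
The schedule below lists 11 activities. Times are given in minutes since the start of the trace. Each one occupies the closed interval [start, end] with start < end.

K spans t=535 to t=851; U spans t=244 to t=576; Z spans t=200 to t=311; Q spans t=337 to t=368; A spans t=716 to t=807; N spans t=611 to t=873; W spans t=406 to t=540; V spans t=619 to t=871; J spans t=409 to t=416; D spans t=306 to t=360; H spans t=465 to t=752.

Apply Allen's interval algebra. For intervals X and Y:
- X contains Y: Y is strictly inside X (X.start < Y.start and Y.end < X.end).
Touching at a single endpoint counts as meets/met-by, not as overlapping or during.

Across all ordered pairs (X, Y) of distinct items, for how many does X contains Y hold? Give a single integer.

9

Checking all 110 ordered pairs for relation 'contains'; matching pairs in alphabetical order:
(K, A): K contains A ✓
(N, A): N contains A ✓
(N, V): N contains V ✓
(U, D): U contains D ✓
(U, J): U contains J ✓
(U, Q): U contains Q ✓
(U, W): U contains W ✓
(V, A): V contains A ✓
(W, J): W contains J ✓
Count: 9.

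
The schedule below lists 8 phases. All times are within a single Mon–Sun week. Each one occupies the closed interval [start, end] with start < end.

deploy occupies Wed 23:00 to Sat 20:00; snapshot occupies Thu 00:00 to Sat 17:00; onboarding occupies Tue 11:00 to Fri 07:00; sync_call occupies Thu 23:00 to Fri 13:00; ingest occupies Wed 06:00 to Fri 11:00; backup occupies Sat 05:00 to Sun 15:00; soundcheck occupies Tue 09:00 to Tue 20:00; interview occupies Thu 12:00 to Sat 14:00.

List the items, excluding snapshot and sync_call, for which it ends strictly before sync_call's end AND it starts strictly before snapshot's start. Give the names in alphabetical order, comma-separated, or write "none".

ingest, onboarding, soundcheck

Conditions: its end is strictly before sync_call's end (X.end < Fri 13:00) AND its start is strictly before snapshot's start (X.start < Thu 00:00).
backup: end Sun 15:00 < Fri 13:00? ✗; start Sat 05:00 < Thu 00:00? ✗ → no.
deploy: end Sat 20:00 < Fri 13:00? ✗; start Wed 23:00 < Thu 00:00? ✓ → no.
ingest: end Fri 11:00 < Fri 13:00? ✓; start Wed 06:00 < Thu 00:00? ✓ → yes.
interview: end Sat 14:00 < Fri 13:00? ✗; start Thu 12:00 < Thu 00:00? ✗ → no.
onboarding: end Fri 07:00 < Fri 13:00? ✓; start Tue 11:00 < Thu 00:00? ✓ → yes.
soundcheck: end Tue 20:00 < Fri 13:00? ✓; start Tue 09:00 < Thu 00:00? ✓ → yes.
Result: ingest, onboarding, soundcheck.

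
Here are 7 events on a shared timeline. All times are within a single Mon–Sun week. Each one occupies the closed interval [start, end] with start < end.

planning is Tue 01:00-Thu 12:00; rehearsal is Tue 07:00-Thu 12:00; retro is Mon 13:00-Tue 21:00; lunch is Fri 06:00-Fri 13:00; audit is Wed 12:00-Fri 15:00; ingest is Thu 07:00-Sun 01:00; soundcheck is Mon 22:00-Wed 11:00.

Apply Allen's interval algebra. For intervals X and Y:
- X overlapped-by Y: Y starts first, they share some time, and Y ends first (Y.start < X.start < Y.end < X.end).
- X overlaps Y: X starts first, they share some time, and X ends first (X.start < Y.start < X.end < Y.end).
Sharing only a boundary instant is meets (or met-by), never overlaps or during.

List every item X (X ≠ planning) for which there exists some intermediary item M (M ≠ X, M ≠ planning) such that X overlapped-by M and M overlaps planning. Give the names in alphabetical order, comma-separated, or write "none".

Target planning = [Tue 01:00, Thu 12:00].
Intermediaries M with M overlaps planning: retro, soundcheck.
Via retro — items with X overlapped-by retro: rehearsal, soundcheck.
Via soundcheck — items with X overlapped-by soundcheck: rehearsal.
Union: rehearsal, soundcheck.

rehearsal, soundcheck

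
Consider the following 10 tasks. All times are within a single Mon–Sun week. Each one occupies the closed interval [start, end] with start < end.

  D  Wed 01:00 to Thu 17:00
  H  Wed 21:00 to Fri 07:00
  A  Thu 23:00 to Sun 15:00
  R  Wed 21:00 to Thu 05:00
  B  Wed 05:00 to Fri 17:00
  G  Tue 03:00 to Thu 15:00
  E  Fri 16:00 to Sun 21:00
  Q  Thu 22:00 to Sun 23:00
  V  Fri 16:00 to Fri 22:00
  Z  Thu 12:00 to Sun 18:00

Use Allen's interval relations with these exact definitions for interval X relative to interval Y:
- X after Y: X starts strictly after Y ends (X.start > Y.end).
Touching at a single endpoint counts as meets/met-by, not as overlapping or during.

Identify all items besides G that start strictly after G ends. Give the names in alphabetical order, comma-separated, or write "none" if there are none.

Target G = [Tue 03:00, Thu 15:00].
A [Thu 23:00, Sun 15:00] → after → yes.
B [Wed 05:00, Fri 17:00] → overlapped-by → no.
D [Wed 01:00, Thu 17:00] → overlapped-by → no.
E [Fri 16:00, Sun 21:00] → after → yes.
H [Wed 21:00, Fri 07:00] → overlapped-by → no.
Q [Thu 22:00, Sun 23:00] → after → yes.
R [Wed 21:00, Thu 05:00] → during → no.
V [Fri 16:00, Fri 22:00] → after → yes.
Z [Thu 12:00, Sun 18:00] → overlapped-by → no.
Result: A, E, Q, V.

A, E, Q, V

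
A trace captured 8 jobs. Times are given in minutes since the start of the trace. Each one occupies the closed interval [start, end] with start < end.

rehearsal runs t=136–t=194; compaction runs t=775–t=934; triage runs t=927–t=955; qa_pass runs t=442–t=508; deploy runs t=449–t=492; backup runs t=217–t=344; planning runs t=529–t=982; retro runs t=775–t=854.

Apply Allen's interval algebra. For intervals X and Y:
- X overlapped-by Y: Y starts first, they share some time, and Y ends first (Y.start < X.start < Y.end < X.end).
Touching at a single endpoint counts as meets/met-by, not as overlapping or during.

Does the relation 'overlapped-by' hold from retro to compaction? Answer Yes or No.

No

retro = [t=775, t=854], compaction = [t=775, t=934].
Actual relation of retro to compaction: starts.
Asked whether 'overlapped-by' holds → No.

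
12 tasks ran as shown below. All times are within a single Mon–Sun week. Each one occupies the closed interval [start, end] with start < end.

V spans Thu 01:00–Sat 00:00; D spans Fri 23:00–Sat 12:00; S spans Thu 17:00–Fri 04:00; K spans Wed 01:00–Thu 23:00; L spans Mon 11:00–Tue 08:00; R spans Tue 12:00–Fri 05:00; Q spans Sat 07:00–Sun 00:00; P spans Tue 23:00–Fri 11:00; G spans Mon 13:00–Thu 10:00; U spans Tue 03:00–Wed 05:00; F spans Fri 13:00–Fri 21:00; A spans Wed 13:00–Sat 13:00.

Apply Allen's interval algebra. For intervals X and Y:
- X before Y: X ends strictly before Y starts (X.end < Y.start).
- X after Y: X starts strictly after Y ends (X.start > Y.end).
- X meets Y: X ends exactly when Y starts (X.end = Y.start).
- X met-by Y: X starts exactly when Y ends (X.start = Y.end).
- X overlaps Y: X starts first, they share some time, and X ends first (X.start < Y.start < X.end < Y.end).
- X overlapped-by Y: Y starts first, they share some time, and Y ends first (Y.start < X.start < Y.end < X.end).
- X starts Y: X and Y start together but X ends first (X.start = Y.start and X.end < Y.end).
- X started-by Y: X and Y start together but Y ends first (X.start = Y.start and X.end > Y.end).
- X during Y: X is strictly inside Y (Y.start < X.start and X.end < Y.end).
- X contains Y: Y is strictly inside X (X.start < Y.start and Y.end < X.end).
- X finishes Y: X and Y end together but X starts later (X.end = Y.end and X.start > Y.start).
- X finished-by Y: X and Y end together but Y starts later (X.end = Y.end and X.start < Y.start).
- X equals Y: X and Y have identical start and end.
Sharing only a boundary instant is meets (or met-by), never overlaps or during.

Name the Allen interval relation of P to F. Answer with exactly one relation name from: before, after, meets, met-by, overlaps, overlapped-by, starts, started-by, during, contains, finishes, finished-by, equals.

P = [Tue 23:00, Fri 11:00]; F = [Fri 13:00, Fri 21:00].
Compare endpoints: P.start < F.start, P.start < F.end, P.end < F.start, P.end < F.end.
That pattern is 'before'.

before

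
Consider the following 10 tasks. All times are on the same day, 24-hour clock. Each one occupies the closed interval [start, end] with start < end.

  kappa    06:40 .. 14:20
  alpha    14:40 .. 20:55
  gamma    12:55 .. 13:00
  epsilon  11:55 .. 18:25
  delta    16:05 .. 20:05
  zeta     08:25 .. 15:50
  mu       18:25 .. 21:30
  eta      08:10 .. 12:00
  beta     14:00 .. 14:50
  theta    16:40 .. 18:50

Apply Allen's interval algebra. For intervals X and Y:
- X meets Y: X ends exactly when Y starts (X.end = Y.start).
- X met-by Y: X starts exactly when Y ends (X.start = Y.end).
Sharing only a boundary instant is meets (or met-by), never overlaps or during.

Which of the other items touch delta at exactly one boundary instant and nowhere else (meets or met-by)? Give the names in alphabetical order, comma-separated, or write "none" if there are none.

Target delta = [16:05, 20:05].
alpha [14:40, 20:55] → contains → no.
beta [14:00, 14:50] → before → no.
epsilon [11:55, 18:25] → overlaps → no.
eta [08:10, 12:00] → before → no.
gamma [12:55, 13:00] → before → no.
kappa [06:40, 14:20] → before → no.
mu [18:25, 21:30] → overlapped-by → no.
theta [16:40, 18:50] → during → no.
zeta [08:25, 15:50] → before → no.
Result: none.

none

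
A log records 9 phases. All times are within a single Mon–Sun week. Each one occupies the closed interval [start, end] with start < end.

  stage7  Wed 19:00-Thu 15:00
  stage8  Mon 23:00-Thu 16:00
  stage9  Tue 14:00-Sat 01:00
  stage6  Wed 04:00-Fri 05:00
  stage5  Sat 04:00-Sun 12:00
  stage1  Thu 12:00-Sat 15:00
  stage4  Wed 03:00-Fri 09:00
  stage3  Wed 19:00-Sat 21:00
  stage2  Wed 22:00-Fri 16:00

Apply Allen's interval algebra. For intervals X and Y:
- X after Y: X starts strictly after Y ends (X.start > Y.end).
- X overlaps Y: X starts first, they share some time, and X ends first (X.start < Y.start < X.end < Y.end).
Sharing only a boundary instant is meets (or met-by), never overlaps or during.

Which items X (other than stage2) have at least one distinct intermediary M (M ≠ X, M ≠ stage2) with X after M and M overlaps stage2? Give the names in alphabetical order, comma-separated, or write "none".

Target stage2 = [Wed 22:00, Fri 16:00].
Intermediaries M with M overlaps stage2: stage4, stage6, stage7, stage8.
Via stage4 — items with X after stage4: stage5.
Via stage6 — items with X after stage6: stage5.
Via stage7 — items with X after stage7: stage5.
Via stage8 — items with X after stage8: stage5.
Union: stage5.

stage5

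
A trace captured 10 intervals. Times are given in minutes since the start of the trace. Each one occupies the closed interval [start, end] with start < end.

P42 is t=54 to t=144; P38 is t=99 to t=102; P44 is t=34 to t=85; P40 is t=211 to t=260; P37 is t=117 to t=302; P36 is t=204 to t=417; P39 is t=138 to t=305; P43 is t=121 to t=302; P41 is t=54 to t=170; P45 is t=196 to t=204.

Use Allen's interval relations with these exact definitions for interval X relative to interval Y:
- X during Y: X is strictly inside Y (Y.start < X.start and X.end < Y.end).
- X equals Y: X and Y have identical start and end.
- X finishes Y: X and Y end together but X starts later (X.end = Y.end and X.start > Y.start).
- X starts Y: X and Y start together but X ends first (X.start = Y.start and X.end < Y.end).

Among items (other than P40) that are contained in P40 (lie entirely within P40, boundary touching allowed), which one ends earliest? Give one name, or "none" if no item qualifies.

Target P40 = [t=211, t=260].
P36 [t=204, t=417] → contains → excluded.
P37 [t=117, t=302] → contains → excluded.
P38 [t=99, t=102] → before → excluded.
P39 [t=138, t=305] → contains → excluded.
P41 [t=54, t=170] → before → excluded.
P42 [t=54, t=144] → before → excluded.
P43 [t=121, t=302] → contains → excluded.
P44 [t=34, t=85] → before → excluded.
P45 [t=196, t=204] → before → excluded.
No candidates → none.

none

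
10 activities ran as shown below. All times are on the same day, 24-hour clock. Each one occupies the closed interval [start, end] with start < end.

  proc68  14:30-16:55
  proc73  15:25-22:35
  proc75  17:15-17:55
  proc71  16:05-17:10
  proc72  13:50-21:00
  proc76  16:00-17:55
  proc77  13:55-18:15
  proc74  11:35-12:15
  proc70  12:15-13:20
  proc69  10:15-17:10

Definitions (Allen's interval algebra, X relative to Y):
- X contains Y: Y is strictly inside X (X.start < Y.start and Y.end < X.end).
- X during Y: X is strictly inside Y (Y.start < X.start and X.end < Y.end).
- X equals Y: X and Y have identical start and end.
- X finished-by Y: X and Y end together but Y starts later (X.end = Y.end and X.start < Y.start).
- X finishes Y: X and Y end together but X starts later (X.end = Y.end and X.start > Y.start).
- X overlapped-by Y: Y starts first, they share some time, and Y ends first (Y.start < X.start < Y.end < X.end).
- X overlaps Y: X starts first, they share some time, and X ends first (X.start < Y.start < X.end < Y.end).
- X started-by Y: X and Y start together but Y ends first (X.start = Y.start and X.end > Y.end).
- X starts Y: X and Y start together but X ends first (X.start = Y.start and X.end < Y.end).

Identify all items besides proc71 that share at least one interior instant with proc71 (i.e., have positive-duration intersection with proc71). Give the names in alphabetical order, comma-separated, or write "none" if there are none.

proc68, proc69, proc72, proc73, proc76, proc77

Target proc71 = [16:05, 17:10].
proc68 [14:30, 16:55] → overlaps → yes.
proc69 [10:15, 17:10] → finished-by → yes.
proc70 [12:15, 13:20] → before → no.
proc72 [13:50, 21:00] → contains → yes.
proc73 [15:25, 22:35] → contains → yes.
proc74 [11:35, 12:15] → before → no.
proc75 [17:15, 17:55] → after → no.
proc76 [16:00, 17:55] → contains → yes.
proc77 [13:55, 18:15] → contains → yes.
Result: proc68, proc69, proc72, proc73, proc76, proc77.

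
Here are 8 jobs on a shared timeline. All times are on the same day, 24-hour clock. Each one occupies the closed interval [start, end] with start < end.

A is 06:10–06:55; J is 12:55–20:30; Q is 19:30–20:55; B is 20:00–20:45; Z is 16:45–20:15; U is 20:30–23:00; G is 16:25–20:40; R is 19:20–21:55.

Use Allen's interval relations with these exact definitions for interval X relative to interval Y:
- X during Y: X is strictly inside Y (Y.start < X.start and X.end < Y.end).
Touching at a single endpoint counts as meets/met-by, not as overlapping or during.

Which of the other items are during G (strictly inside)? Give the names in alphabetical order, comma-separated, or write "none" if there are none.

Target G = [16:25, 20:40].
A [06:10, 06:55] → before → no.
B [20:00, 20:45] → overlapped-by → no.
J [12:55, 20:30] → overlaps → no.
Q [19:30, 20:55] → overlapped-by → no.
R [19:20, 21:55] → overlapped-by → no.
U [20:30, 23:00] → overlapped-by → no.
Z [16:45, 20:15] → during → yes.
Result: Z.

Z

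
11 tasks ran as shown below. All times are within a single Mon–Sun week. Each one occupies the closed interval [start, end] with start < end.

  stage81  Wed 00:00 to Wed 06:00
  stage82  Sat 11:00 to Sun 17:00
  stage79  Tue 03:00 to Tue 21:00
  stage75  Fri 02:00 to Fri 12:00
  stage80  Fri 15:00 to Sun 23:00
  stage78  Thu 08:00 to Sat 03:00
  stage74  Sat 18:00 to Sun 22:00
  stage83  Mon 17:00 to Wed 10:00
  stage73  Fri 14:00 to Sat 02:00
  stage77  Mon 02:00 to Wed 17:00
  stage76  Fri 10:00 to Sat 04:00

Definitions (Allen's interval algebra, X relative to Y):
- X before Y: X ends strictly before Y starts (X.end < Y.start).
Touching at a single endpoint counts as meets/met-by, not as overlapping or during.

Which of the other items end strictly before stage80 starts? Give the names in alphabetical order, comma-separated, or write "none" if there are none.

Target stage80 = [Fri 15:00, Sun 23:00].
stage73 [Fri 14:00, Sat 02:00] → overlaps → no.
stage74 [Sat 18:00, Sun 22:00] → during → no.
stage75 [Fri 02:00, Fri 12:00] → before → yes.
stage76 [Fri 10:00, Sat 04:00] → overlaps → no.
stage77 [Mon 02:00, Wed 17:00] → before → yes.
stage78 [Thu 08:00, Sat 03:00] → overlaps → no.
stage79 [Tue 03:00, Tue 21:00] → before → yes.
stage81 [Wed 00:00, Wed 06:00] → before → yes.
stage82 [Sat 11:00, Sun 17:00] → during → no.
stage83 [Mon 17:00, Wed 10:00] → before → yes.
Result: stage75, stage77, stage79, stage81, stage83.

stage75, stage77, stage79, stage81, stage83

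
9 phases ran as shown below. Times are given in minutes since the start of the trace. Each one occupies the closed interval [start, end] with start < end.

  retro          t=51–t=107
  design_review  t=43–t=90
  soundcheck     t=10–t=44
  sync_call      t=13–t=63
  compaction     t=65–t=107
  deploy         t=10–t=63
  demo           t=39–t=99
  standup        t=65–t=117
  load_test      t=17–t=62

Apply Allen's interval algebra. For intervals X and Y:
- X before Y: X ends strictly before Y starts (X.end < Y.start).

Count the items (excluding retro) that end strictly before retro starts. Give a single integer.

Target retro = [t=51, t=107].
compaction [t=65, t=107] → finishes → no.
demo [t=39, t=99] → overlaps → no.
deploy [t=10, t=63] → overlaps → no.
design_review [t=43, t=90] → overlaps → no.
load_test [t=17, t=62] → overlaps → no.
soundcheck [t=10, t=44] → before → counts.
standup [t=65, t=117] → overlapped-by → no.
sync_call [t=13, t=63] → overlaps → no.
Total: 1.

1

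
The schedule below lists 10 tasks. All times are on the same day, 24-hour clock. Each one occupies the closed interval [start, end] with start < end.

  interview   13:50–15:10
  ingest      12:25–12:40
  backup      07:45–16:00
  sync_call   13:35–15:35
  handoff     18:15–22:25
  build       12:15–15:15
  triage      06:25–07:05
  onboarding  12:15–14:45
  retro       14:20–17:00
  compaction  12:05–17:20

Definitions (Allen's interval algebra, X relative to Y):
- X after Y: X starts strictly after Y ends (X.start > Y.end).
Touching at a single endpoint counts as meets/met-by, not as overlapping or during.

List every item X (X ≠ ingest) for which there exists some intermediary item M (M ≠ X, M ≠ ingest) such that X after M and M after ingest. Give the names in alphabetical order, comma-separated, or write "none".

Target ingest = [12:25, 12:40].
Intermediaries M with M after ingest: handoff, interview, retro, sync_call.
Via handoff — items with X after handoff: none.
Via interview — items with X after interview: handoff.
Via retro — items with X after retro: handoff.
Via sync_call — items with X after sync_call: handoff.
Union: handoff.

handoff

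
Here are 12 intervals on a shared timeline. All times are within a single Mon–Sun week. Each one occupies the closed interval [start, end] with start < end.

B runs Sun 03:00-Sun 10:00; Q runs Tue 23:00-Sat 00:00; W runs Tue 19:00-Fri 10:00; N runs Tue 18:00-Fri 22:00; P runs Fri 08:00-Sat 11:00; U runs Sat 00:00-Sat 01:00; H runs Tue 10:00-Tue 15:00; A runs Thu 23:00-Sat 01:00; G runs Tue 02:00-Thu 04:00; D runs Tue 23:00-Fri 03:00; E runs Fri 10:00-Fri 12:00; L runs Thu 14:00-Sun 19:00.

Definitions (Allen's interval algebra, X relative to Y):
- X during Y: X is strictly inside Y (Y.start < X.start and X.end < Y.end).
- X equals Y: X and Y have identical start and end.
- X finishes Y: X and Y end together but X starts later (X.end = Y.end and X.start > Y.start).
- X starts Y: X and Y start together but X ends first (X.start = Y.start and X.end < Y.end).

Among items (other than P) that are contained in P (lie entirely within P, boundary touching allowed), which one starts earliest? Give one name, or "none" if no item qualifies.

E

Target P = [Fri 08:00, Sat 11:00].
A [Thu 23:00, Sat 01:00] → overlaps → excluded.
B [Sun 03:00, Sun 10:00] → after → excluded.
D [Tue 23:00, Fri 03:00] → before → excluded.
E [Fri 10:00, Fri 12:00] → during → candidate.
G [Tue 02:00, Thu 04:00] → before → excluded.
H [Tue 10:00, Tue 15:00] → before → excluded.
L [Thu 14:00, Sun 19:00] → contains → excluded.
N [Tue 18:00, Fri 22:00] → overlaps → excluded.
Q [Tue 23:00, Sat 00:00] → overlaps → excluded.
U [Sat 00:00, Sat 01:00] → during → candidate.
W [Tue 19:00, Fri 10:00] → overlaps → excluded.
Among candidates, earliest start is Fri 10:00 → E.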